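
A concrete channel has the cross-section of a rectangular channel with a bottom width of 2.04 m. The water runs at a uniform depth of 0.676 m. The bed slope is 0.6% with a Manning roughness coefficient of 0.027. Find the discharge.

Flow area A = b·y = 2.04 × 0.676 = 1.379 m². Wetted perimeter P = b + 2y = 2.04 + 2×0.676 = 3.392 m.
Hydraulic radius R = A/P = 1.379/3.392 = 0.4066 m.
Manning's equation: Q = (1/n) A R^(2/3) S^(1/2) = (1/0.027) × 1.379 × 0.4066^(2/3) × 0.006^(1/2) = 2.17 m³/s.

Q = 2.17 m³/s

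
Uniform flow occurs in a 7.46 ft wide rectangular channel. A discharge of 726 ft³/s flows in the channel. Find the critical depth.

y_c = 6.65 ft

For a rectangular channel, critical depth y_c = (q²/g)^(1/3) where q = Q/b = 726/7.46 = 97.32 ft²/s.
So y_c = (97.32²/32.2)^(1/3) = 6.65 ft.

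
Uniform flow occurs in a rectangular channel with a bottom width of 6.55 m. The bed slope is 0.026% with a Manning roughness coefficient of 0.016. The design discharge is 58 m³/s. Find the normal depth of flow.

Manning's equation rearranged: A R^(2/3) = nQ / (1·√S) = 0.016 × 58 / (√0.00026) = 57.55.
Try y = 6.04 m: A R^(2/3) = 65.36 — high.
Try y = 4.37 m: A R^(2/3) = 43.48 — low.
Try y = 5.45 m: A R^(2/3) = 57.53 — close enough.

y_n = 5.45 m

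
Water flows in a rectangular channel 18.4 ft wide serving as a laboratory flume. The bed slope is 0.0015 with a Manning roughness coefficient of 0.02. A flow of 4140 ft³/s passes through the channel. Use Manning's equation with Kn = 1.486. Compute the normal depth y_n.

y_n = 22.4 ft

Manning's equation rearranged: A R^(2/3) = nQ / (1.486·√S) = 0.02 × 4140 / (1.486 × √0.0015) = 1439.
Trying y = 25.9 ft: A R^(2/3) = 1709 — too large.
Trying y = 18.4 ft: A R^(2/3) = 1134 — too small.
Trying y = 22.4 ft: A R^(2/3) = 1439 — ≈ 1439.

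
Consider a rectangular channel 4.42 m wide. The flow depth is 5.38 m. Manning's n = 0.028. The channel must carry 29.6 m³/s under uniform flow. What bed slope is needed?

Flow area A = b·y = 4.42 × 5.38 = 23.78 m². Wetted perimeter P = b + 2y = 4.42 + 2×5.38 = 15.18 m.
Hydraulic radius R = A/P = 23.78/15.18 = 1.567 m.
From Manning's equation, S = [nQ / (1 A R^(2/3))]² = [0.028 × 29.6 / (1 × 23.78 × 1.567^(2/3))]² = 0.000668.

S = 0.000668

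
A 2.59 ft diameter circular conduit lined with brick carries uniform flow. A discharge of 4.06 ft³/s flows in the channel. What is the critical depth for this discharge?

y_c = 0.656 ft

At critical depth, Q² T / (g A³) = 1, i.e. A³/T = Q²/g = 4.06²/32.2 = 0.5119.
At y = 0.498 ft: A³/T = 0.1746 — too small.
At y = 0.656 ft: A³/T = 0.5126 — close enough.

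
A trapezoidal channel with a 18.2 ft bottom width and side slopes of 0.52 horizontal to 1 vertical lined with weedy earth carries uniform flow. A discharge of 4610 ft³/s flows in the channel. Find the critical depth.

y_c = 11.2 ft

At critical depth, Q² T / (g A³) = 1, i.e. A³/T = Q²/g = 4610²/32.2 = 660000.
Trying y = 13 ft: A³/T = 1077000 — too large.
Trying y = 9.23 ft: A³/T = 344100 — too small.
Trying y = 11.2 ft: A³/T = 652600 — matches.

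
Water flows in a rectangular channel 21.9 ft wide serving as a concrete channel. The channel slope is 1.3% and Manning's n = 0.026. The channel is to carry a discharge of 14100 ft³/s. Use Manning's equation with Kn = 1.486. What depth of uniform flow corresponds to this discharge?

Manning's equation rearranged: A R^(2/3) = nQ / (1.486·√S) = 0.026 × 14100 / (1.486 × √0.013) = 2164.
Try y = 31.8 ft: A R^(2/3) = 2819 — high.
Try y = 21.7 ft: A R^(2/3) = 1785 — low.
Try y = 25.4 ft: A R^(2/3) = 2160 — matches.

y_n = 25.4 ft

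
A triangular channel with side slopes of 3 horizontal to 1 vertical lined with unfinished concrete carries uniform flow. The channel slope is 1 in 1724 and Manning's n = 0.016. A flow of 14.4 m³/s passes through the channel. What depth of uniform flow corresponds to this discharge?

y_n = 1.86 m

Manning's equation rearranged: A R^(2/3) = nQ / (1·√S) = 0.016 × 14.4 / (√0.00058) = 9.566.
Trying y = 2.08 m: A R^(2/3) = 12.86 — high.
Trying y = 1.46 m: A R^(2/3) = 5.006 — low.
Trying y = 1.86 m: A R^(2/3) = 9.547 — ≈ 9.566.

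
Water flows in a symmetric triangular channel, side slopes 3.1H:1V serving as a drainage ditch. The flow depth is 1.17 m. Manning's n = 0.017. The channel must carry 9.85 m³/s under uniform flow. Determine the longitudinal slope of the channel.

S = 0.0034

For a triangular section with side slope z = 3.1: A = zy² = 3.1×1.17² = 4.244 m²; P = 2y√(1+z²) = 2×1.17×3.257 = 7.622 m.
Hydraulic radius R = A/P = 4.244/7.622 = 0.5567 m.
From Manning's equation, S = [nQ / (1 A R^(2/3))]² = [0.017 × 9.85 / (1 × 4.244 × 0.5567^(2/3))]² = 0.0034.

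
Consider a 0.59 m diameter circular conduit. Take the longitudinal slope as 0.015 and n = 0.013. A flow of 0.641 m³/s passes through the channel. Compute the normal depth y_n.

Manning's equation rearranged: A R^(2/3) = nQ / (1·√S) = 0.013 × 0.641 / (√0.015) = 0.06804.
At y = 0.355 m: A R^(2/3) = 0.0515 — low.
At y = 0.51 m: A R^(2/3) = 0.07958 — high.
At y = 0.434 m: A R^(2/3) = 0.06802 — matches.

y_n = 0.434 m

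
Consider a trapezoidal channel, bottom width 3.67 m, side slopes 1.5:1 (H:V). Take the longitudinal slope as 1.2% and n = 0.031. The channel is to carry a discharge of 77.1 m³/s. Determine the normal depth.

Manning's equation rearranged: A R^(2/3) = nQ / (1·√S) = 0.031 × 77.1 / (√0.012) = 21.82.
At y = 1.81 m: A R^(2/3) = 12.56 — short.
At y = 3.02 m: A R^(2/3) = 35.29 — over.
At y = 2.39 m: A R^(2/3) = 21.82 — close enough.

y_n = 2.39 m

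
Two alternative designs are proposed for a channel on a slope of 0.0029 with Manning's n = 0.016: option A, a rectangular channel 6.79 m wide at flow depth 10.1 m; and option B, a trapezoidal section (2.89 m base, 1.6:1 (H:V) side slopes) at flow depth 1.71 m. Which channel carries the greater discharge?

channel A

Channel A: Flow area A = b·y = 6.79 × 10.1 = 68.58 m². Wetted perimeter P = b + 2y = 6.79 + 2×10.1 = 26.99 m. Hydraulic radius R = A/P = 68.58/26.99 = 2.541 m. Q_A = (1/0.016)·68.58·2.541^(2/3)·√0.0029 = 429.8 m³/s.
Channel B: With bottom width b = 2.89 m and side slope z = 1.6: A = (b + zy)y = (2.89 + 1.6×1.71)×1.71 = 9.62 m²; P = b + 2y√(1+z²) = 2.89 + 2×1.71×1.887 = 9.343 m. Hydraulic radius R = A/P = 9.62/9.343 = 1.03 m. Q_B = (1/0.016)·9.62·1.03^(2/3)·√0.0029 = 33.02 m³/s.
Q_A = 429.8 m³/s vs Q_B = 33.02 m³/s, so channel A carries more.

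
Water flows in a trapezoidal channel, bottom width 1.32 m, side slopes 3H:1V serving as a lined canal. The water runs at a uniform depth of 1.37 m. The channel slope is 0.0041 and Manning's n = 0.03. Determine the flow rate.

Q = 13 m³/s

With bottom width b = 1.32 m and side slope z = 3: A = (b + zy)y = (1.32 + 3×1.37)×1.37 = 7.439 m²; P = b + 2y√(1+z²) = 1.32 + 2×1.37×3.162 = 9.985 m.
Hydraulic radius R = A/P = 7.439/9.985 = 0.7451 m.
Manning's equation: Q = (1/n) A R^(2/3) S^(1/2) = (1/0.03) × 7.439 × 0.7451^(2/3) × 0.0041^(1/2) = 13 m³/s.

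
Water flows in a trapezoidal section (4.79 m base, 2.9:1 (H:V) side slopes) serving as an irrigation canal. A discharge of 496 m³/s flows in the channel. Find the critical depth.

At critical depth, Q² T / (g A³) = 1, i.e. A³/T = Q²/g = 496²/9.81 = 25080.
At y = 5.56 m: A³/T = 42450 — high.
At y = 4.25 m: A³/T = 13070 — low.
At y = 4.94 m: A³/T = 25180 — ≈ 25080.

y_c = 4.94 m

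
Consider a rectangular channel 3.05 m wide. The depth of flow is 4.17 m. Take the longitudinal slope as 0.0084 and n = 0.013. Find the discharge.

Flow area A = b·y = 3.05 × 4.17 = 12.72 m². Wetted perimeter P = b + 2y = 3.05 + 2×4.17 = 11.39 m.
Hydraulic radius R = A/P = 12.72/11.39 = 1.117 m.
Manning's equation: Q = (1/n) A R^(2/3) S^(1/2) = (1/0.013) × 12.72 × 1.117^(2/3) × 0.0084^(1/2) = 96.5 m³/s.

Q = 96.5 m³/s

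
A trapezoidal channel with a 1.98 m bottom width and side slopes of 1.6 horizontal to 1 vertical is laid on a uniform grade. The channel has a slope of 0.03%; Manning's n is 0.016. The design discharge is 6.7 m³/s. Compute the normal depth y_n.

Manning's equation rearranged: A R^(2/3) = nQ / (1·√S) = 0.016 × 6.7 / (√0.0003) = 6.189.
Trying y = 1.31 m: A R^(2/3) = 4.491 — short.
Trying y = 1.77 m: A R^(2/3) = 8.424 — over.
Trying y = 1.53 m: A R^(2/3) = 6.192 — close enough.

y_n = 1.53 m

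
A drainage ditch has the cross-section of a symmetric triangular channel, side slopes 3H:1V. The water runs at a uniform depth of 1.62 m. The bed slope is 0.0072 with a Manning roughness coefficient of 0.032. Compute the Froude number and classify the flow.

subcritical

For a triangular section with side slope z = 3: A = zy² = 3×1.62² = 7.873 m²; P = 2y√(1+z²) = 2×1.62×3.162 = 10.25 m.
Hydraulic radius R = A/P = 7.873/10.25 = 0.7684 m.
V = (1/n) R^(2/3) √S = (1/0.032) × 0.7684^(2/3) × √0.0072 = 2.225 m/s. Hydraulic depth D_h = A/T = 7.873/9.72 = 0.81 m.
Froude number Fr = V/√(g·D_h) = 2.225/√(9.81×0.81) = 0.789, which is less than 1, so the flow is subcritical.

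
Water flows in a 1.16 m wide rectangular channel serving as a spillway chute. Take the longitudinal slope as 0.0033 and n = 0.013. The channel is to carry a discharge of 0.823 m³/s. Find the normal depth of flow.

Manning's equation rearranged: A R^(2/3) = nQ / (1·√S) = 0.013 × 0.823 / (√0.0033) = 0.1862.
At y = 0.323 m: A R^(2/3) = 0.1313 — low.
At y = 0.529 m: A R^(2/3) = 0.2605 — high.
At y = 0.414 m: A R^(2/3) = 0.1863 — close enough.

y_n = 0.414 m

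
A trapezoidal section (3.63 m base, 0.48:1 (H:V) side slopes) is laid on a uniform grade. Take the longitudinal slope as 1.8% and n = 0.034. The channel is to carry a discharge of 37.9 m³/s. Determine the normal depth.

Manning's equation rearranged: A R^(2/3) = nQ / (1·√S) = 0.034 × 37.9 / (√0.018) = 9.605.
Try y = 1.72 m: A R^(2/3) = 7.812 — too small.
Try y = 2.49 m: A R^(2/3) = 14.4 — too large.
Try y = 1.95 m: A R^(2/3) = 9.597 — close enough.

y_n = 1.95 m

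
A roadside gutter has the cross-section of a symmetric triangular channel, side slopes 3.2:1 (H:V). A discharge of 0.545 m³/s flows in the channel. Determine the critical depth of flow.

y_c = 0.358 m

At critical depth, Q² T / (g A³) = 1, i.e. A³/T = Q²/g = 0.545²/9.81 = 0.03028.
Try y = 0.447 m: A³/T = 0.09137 — high.
Try y = 0.358 m: A³/T = 0.03011 — ≈ 0.03028.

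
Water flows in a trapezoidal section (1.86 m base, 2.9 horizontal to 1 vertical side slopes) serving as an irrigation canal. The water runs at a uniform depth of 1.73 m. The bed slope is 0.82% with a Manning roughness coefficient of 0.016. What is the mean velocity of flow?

V = 5.48 m/s

With bottom width b = 1.86 m and side slope z = 2.9: A = (b + zy)y = (1.86 + 2.9×1.73)×1.73 = 11.9 m²; P = b + 2y√(1+z²) = 1.86 + 2×1.73×3.068 = 12.47 m.
Hydraulic radius R = A/P = 11.9/12.47 = 0.9538 m.
From Manning's equation, V = (1/n) R^(2/3) S^(1/2) = (1/0.016) × 0.9538^(2/3) × 0.0082^(1/2) = 5.48 m/s.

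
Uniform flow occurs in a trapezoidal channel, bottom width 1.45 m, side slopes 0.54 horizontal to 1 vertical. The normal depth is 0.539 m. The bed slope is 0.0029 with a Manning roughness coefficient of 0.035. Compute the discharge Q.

With bottom width b = 1.45 m and side slope z = 0.54: A = (b + zy)y = (1.45 + 0.54×0.539)×0.539 = 0.9384 m²; P = b + 2y√(1+z²) = 1.45 + 2×0.539×1.136 = 2.675 m.
Hydraulic radius R = A/P = 0.9384/2.675 = 0.3508 m.
Manning's equation: Q = (1/n) A R^(2/3) S^(1/2) = (1/0.035) × 0.9384 × 0.3508^(2/3) × 0.0029^(1/2) = 0.718 m³/s.

Q = 0.718 m³/s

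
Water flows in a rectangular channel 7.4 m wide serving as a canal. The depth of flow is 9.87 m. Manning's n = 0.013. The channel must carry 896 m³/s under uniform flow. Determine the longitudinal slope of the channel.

Flow area A = b·y = 7.4 × 9.87 = 73.04 m². Wetted perimeter P = b + 2y = 7.4 + 2×9.87 = 27.14 m.
Hydraulic radius R = A/P = 73.04/27.14 = 2.691 m.
From Manning's equation, S = [nQ / (1 A R^(2/3))]² = [0.013 × 896 / (1 × 73.04 × 2.691^(2/3))]² = 0.00679.

S = 0.00679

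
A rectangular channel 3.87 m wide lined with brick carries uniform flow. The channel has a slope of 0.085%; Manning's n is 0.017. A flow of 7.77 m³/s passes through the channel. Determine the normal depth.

Manning's equation rearranged: A R^(2/3) = nQ / (1·√S) = 0.017 × 7.77 / (√0.00085) = 4.531.
Try y = 1.51 m: A R^(2/3) = 5.236 — high.
Try y = 1.14 m: A R^(2/3) = 3.535 — low.
Try y = 1.36 m: A R^(2/3) = 4.531 — matches.

y_n = 1.36 m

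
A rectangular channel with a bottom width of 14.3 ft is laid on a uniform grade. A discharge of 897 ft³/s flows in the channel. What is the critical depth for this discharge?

For a rectangular channel, critical depth y_c = (q²/g)^(1/3) where q = Q/b = 897/14.3 = 62.73 ft²/s.
So y_c = (62.73²/32.2)^(1/3) = 4.96 ft.

y_c = 4.96 ft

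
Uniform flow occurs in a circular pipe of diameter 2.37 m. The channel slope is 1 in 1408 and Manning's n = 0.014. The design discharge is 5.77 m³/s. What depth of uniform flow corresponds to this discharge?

Manning's equation rearranged: A R^(2/3) = nQ / (1·√S) = 0.014 × 5.77 / (√0.0007102) = 3.031.
At y = 2.19 m: A R^(2/3) = 3.343 — high.
At y = 1.3 m: A R^(2/3) = 1.815 — low.
At y = 1.89 m: A R^(2/3) = 3.032 — close enough.

y_n = 1.89 m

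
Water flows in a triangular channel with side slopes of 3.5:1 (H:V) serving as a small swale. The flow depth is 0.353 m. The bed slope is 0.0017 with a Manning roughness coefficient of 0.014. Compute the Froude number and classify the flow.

subcritical

For a triangular section with side slope z = 3.5: A = zy² = 3.5×0.353² = 0.4361 m²; P = 2y√(1+z²) = 2×0.353×3.64 = 2.57 m.
Hydraulic radius R = A/P = 0.4361/2.57 = 0.1697 m.
V = (1/n) R^(2/3) √S = (1/0.014) × 0.1697^(2/3) × √0.0017 = 0.9027 m/s. Hydraulic depth D_h = A/T = 0.4361/2.471 = 0.1765 m.
Froude number Fr = V/√(g·D_h) = 0.9027/√(9.81×0.1765) = 0.686, which is less than 1, so the flow is subcritical.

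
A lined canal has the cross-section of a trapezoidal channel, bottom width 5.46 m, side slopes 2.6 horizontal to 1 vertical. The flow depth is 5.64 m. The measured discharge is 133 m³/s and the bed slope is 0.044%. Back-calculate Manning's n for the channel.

n = 0.0379

With bottom width b = 5.46 m and side slope z = 2.6: A = (b + zy)y = (5.46 + 2.6×5.64)×5.64 = 113.5 m²; P = b + 2y√(1+z²) = 5.46 + 2×5.64×2.786 = 36.88 m.
Hydraulic radius R = A/P = 113.5/36.88 = 3.077 m.
Rearranging Manning's equation: n = (1/Q) A R^(2/3) S^(1/2) = (1/133) × 113.5 × 3.077^(2/3) × √0.00044 = 0.0379.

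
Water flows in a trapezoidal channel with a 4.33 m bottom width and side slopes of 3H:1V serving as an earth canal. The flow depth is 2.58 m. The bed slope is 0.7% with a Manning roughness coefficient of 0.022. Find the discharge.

With bottom width b = 4.33 m and side slope z = 3: A = (b + zy)y = (4.33 + 3×2.58)×2.58 = 31.14 m²; P = b + 2y√(1+z²) = 4.33 + 2×2.58×3.162 = 20.65 m.
Hydraulic radius R = A/P = 31.14/20.65 = 1.508 m.
Manning's equation: Q = (1/n) A R^(2/3) S^(1/2) = (1/0.022) × 31.14 × 1.508^(2/3) × 0.007^(1/2) = 156 m³/s.

Q = 156 m³/s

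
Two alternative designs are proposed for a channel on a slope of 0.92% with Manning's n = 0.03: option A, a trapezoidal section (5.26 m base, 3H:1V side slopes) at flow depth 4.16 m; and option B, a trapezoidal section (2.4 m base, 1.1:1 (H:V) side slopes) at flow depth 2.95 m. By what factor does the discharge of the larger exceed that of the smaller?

Channel A: With bottom width b = 5.26 m and side slope z = 3: A = (b + zy)y = (5.26 + 3×4.16)×4.16 = 73.8 m²; P = b + 2y√(1+z²) = 5.26 + 2×4.16×3.162 = 31.57 m. Hydraulic radius R = A/P = 73.8/31.57 = 2.338 m. Q_A = (1/0.03)·73.8·2.338^(2/3)·√0.0092 = 415.6 m³/s.
Channel B: With bottom width b = 2.4 m and side slope z = 1.1: A = (b + zy)y = (2.4 + 1.1×2.95)×2.95 = 16.65 m²; P = b + 2y√(1+z²) = 2.4 + 2×2.95×1.487 = 11.17 m. Hydraulic radius R = A/P = 16.65/11.17 = 1.491 m. Q_B = (1/0.03)·16.65·1.491^(2/3)·√0.0092 = 69.48 m³/s.
The larger discharge is 415.6 m³/s and the smaller is 69.48 m³/s; the ratio is 5.98.

5.98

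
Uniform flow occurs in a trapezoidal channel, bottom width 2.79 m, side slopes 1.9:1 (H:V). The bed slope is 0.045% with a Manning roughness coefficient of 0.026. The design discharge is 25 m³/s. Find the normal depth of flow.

Manning's equation rearranged: A R^(2/3) = nQ / (1·√S) = 0.026 × 25 / (√0.00045) = 30.64.
Trying y = 2.52 m: A R^(2/3) = 23.93 — too small.
Trying y = 3.4 m: A R^(2/3) = 46.68 — too large.
Trying y = 2.82 m: A R^(2/3) = 30.67 — close enough.

y_n = 2.82 m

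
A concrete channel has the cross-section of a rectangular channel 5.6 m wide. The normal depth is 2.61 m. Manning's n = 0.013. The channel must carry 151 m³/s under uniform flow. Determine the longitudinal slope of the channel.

S = 0.0121

Flow area A = b·y = 5.6 × 2.61 = 14.62 m². Wetted perimeter P = b + 2y = 5.6 + 2×2.61 = 10.82 m.
Hydraulic radius R = A/P = 14.62/10.82 = 1.351 m.
From Manning's equation, S = [nQ / (1 A R^(2/3))]² = [0.013 × 151 / (1 × 14.62 × 1.351^(2/3))]² = 0.0121.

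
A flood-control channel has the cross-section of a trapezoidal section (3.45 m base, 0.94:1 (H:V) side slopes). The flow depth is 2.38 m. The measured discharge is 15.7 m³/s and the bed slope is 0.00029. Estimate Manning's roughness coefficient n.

n = 0.018

With bottom width b = 3.45 m and side slope z = 0.94: A = (b + zy)y = (3.45 + 0.94×2.38)×2.38 = 13.54 m²; P = b + 2y√(1+z²) = 3.45 + 2×2.38×1.372 = 9.983 m.
Hydraulic radius R = A/P = 13.54/9.983 = 1.356 m.
Rearranging Manning's equation: n = (1/Q) A R^(2/3) S^(1/2) = (1/15.7) × 13.54 × 1.356^(2/3) × √0.00029 = 0.018.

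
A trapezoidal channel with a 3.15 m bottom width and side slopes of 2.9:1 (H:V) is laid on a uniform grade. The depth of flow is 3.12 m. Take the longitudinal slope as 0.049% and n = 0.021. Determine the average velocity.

With bottom width b = 3.15 m and side slope z = 2.9: A = (b + zy)y = (3.15 + 2.9×3.12)×3.12 = 38.06 m²; P = b + 2y√(1+z²) = 3.15 + 2×3.12×3.068 = 22.29 m.
Hydraulic radius R = A/P = 38.06/22.29 = 1.707 m.
From Manning's equation, V = (1/n) R^(2/3) S^(1/2) = (1/0.021) × 1.707^(2/3) × 0.00049^(1/2) = 1.51 m/s.

V = 1.51 m/s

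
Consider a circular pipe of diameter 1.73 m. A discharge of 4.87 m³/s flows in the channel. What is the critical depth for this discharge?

y_c = 1.11 m

At critical depth, Q² T / (g A³) = 1, i.e. A³/T = Q²/g = 4.87²/9.81 = 2.418.
Try y = 1.37 m: A³/T = 5.665 — over.
Try y = 0.828 m: A³/T = 0.7941 — short.
Try y = 1.11 m: A³/T = 2.438 — close enough.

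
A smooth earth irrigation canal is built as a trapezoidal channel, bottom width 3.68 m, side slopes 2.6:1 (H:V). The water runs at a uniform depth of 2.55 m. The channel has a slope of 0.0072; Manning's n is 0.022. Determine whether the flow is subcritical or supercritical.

supercritical

With bottom width b = 3.68 m and side slope z = 2.6: A = (b + zy)y = (3.68 + 2.6×2.55)×2.55 = 26.29 m²; P = b + 2y√(1+z²) = 3.68 + 2×2.55×2.786 = 17.89 m.
Hydraulic radius R = A/P = 26.29/17.89 = 1.47 m.
V = (1/n) R^(2/3) √S = (1/0.022) × 1.47^(2/3) × √0.0072 = 4.986 m/s. Hydraulic depth D_h = A/T = 26.29/16.94 = 1.552 m.
Froude number Fr = V/√(g·D_h) = 4.986/√(9.81×1.552) = 1.28, which is greater than 1, so the flow is supercritical.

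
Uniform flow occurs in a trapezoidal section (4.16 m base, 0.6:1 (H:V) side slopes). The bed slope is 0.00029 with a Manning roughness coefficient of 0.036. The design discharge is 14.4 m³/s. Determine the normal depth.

Manning's equation rearranged: A R^(2/3) = nQ / (1·√S) = 0.036 × 14.4 / (√0.00029) = 30.44.
Try y = 2.56 m: A R^(2/3) = 18.59 — short.
Try y = 3.69 m: A R^(2/3) = 35.35 — over.
Try y = 3.39 m: A R^(2/3) = 30.38 — matches.

y_n = 3.39 m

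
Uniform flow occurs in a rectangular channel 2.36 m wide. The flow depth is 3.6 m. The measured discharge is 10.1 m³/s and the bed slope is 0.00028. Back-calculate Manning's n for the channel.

Flow area A = b·y = 2.36 × 3.6 = 8.496 m². Wetted perimeter P = b + 2y = 2.36 + 2×3.6 = 9.56 m.
Hydraulic radius R = A/P = 8.496/9.56 = 0.8887 m.
Rearranging Manning's equation: n = (1/Q) A R^(2/3) S^(1/2) = (1/10.1) × 8.496 × 0.8887^(2/3) × √0.00028 = 0.013.

n = 0.013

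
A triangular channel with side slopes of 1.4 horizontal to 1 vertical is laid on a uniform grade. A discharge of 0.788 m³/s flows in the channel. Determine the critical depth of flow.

At critical depth, Q² T / (g A³) = 1, i.e. A³/T = Q²/g = 0.788²/9.81 = 0.0633.
Trying y = 0.627 m: A³/T = 0.09497 — too large.
Trying y = 0.459 m: A³/T = 0.01997 — too small.
Trying y = 0.578 m: A³/T = 0.06322 — matches.

y_c = 0.578 m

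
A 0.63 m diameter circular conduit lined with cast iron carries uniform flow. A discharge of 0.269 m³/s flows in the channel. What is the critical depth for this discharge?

y_c = 0.332 m

At critical depth, Q² T / (g A³) = 1, i.e. A³/T = Q²/g = 0.269²/9.81 = 0.007376.
Try y = 0.409 m: A³/T = 0.01634 — high.
Try y = 0.273 m: A³/T = 0.003477 — low.
Try y = 0.332 m: A³/T = 0.007346 — ≈ 0.007376.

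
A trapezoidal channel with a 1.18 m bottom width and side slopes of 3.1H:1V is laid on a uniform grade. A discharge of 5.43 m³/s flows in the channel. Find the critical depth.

y_c = 0.744 m

At critical depth, Q² T / (g A³) = 1, i.e. A³/T = Q²/g = 5.43²/9.81 = 3.006.
Trying y = 0.567 m: A³/T = 0.9842 — too small.
Trying y = 0.9 m: A³/T = 6.748 — too large.
Trying y = 0.744 m: A³/T = 3.013 — close enough.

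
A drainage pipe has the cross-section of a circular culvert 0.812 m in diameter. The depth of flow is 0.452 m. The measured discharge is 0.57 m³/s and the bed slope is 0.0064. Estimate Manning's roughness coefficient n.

For a circular section of diameter D = 0.812 m at depth y = 0.452 m, the central angle is θ = 2 arccos(1 − 2y/D) = 3.369 rad. Then A = (D²/8)(θ − sin θ) = 0.2962 m² and P = Dθ/2 = 1.368 m.
Hydraulic radius R = A/P = 0.2962/1.368 = 0.2166 m.
Rearranging Manning's equation: n = (1/Q) A R^(2/3) S^(1/2) = (1/0.57) × 0.2962 × 0.2166^(2/3) × √0.0064 = 0.015.

n = 0.015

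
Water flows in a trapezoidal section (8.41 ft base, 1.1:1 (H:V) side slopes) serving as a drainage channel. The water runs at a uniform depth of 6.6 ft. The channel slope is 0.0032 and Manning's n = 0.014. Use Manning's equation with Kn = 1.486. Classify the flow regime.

supercritical

With bottom width b = 8.41 ft and side slope z = 1.1: A = (b + zy)y = (8.41 + 1.1×6.6)×6.6 = 103.4 ft²; P = b + 2y√(1+z²) = 8.41 + 2×6.6×1.487 = 28.03 ft.
Hydraulic radius R = A/P = 103.4/28.03 = 3.689 ft.
V = (1.486/n) R^(2/3) √S = (1.486/0.014) × 3.689^(2/3) × √0.0032 = 14.34 ft/s. Hydraulic depth D_h = A/T = 103.4/22.93 = 4.51 ft.
Froude number Fr = V/√(g·D_h) = 14.34/√(32.2×4.51) = 1.19, which is greater than 1, so the flow is supercritical.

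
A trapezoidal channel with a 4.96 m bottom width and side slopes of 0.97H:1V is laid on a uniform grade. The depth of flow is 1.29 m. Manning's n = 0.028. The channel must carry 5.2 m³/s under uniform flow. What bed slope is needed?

With bottom width b = 4.96 m and side slope z = 0.97: A = (b + zy)y = (4.96 + 0.97×1.29)×1.29 = 8.013 m²; P = b + 2y√(1+z²) = 4.96 + 2×1.29×1.393 = 8.554 m.
Hydraulic radius R = A/P = 8.013/8.554 = 0.9367 m.
From Manning's equation, S = [nQ / (1 A R^(2/3))]² = [0.028 × 5.2 / (1 × 8.013 × 0.9367^(2/3))]² = 0.00036.

S = 0.00036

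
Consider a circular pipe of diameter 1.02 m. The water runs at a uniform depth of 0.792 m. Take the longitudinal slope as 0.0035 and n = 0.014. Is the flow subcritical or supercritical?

subcritical

For a circular section of diameter D = 1.02 m at depth y = 0.792 m, the central angle is θ = 2 arccos(1 − 2y/D) = 4.313 rad. Then A = (D²/8)(θ − sin θ) = 0.6808 m² and P = Dθ/2 = 2.2 m.
Hydraulic radius R = A/P = 0.6808/2.2 = 0.3095 m.
V = (1/n) R^(2/3) √S = (1/0.014) × 0.3095^(2/3) × √0.0035 = 1.933 m/s. Hydraulic depth D_h = A/T = 0.6808/0.8499 = 0.801 m.
Froude number Fr = V/√(g·D_h) = 1.933/√(9.81×0.801) = 0.69, which is less than 1, so the flow is subcritical.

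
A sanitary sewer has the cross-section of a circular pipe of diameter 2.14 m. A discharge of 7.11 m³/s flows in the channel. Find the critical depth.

y_c = 1.26 m

At critical depth, Q² T / (g A³) = 1, i.e. A³/T = Q²/g = 7.11²/9.81 = 5.153.
Trying y = 1.13 m: A³/T = 3.348 — low.
Trying y = 1.41 m: A³/T = 7.827 — high.
Trying y = 1.26 m: A³/T = 5.076 — close enough.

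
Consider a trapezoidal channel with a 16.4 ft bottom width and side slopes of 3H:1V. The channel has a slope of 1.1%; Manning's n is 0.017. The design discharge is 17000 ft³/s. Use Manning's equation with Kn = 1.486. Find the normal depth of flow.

Manning's equation rearranged: A R^(2/3) = nQ / (1.486·√S) = 0.017 × 17000 / (1.486 × √0.011) = 1854.
Trying y = 13 ft: A R^(2/3) = 2711 — over.
Trying y = 9.3 ft: A R^(2/3) = 1280 — short.
Trying y = 11 ft: A R^(2/3) = 1858 — ≈ 1854.

y_n = 11 ft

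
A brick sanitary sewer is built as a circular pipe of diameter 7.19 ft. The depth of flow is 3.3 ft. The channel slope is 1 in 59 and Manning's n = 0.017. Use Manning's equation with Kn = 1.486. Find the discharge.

For a circular section of diameter D = 7.19 ft at depth y = 3.3 ft, the central angle is θ = 2 arccos(1 − 2y/D) = 2.977 rad. Then A = (D²/8)(θ − sin θ) = 18.18 ft² and P = Dθ/2 = 10.7 ft.
Hydraulic radius R = A/P = 18.18/10.7 = 1.699 ft.
Manning's equation: Q = (1.486/n) A R^(2/3) S^(1/2) = (1.486/0.017) × 18.18 × 1.699^(2/3) × 0.01695^(1/2) = 295 ft³/s.

Q = 295 ft³/s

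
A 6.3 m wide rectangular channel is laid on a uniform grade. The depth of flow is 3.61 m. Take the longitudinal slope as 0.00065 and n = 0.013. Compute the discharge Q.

Flow area A = b·y = 6.3 × 3.61 = 22.74 m². Wetted perimeter P = b + 2y = 6.3 + 2×3.61 = 13.52 m.
Hydraulic radius R = A/P = 22.74/13.52 = 1.682 m.
Manning's equation: Q = (1/n) A R^(2/3) S^(1/2) = (1/0.013) × 22.74 × 1.682^(2/3) × 0.00065^(1/2) = 63.1 m³/s.

Q = 63.1 m³/s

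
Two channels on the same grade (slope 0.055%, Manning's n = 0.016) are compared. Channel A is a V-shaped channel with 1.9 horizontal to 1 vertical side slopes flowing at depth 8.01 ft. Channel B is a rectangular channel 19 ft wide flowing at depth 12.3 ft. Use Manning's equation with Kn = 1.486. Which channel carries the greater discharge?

Channel A: For a triangular section with side slope z = 1.9: A = zy² = 1.9×8.01² = 121.9 ft²; P = 2y√(1+z²) = 2×8.01×2.147 = 34.4 ft. Hydraulic radius R = A/P = 121.9/34.4 = 3.544 ft. Q_A = (1.486/0.016)·121.9·3.544^(2/3)·√0.00055 = 617.2 ft³/s.
Channel B: Flow area A = b·y = 19 × 12.3 = 233.7 ft². Wetted perimeter P = b + 2y = 19 + 2×12.3 = 43.6 ft. Hydraulic radius R = A/P = 233.7/43.6 = 5.36 ft. Q_B = (1.486/0.016)·233.7·5.36^(2/3)·√0.00055 = 1559 ft³/s.
Q_A = 617.2 ft³/s vs Q_B = 1559 ft³/s, so channel B carries more.

channel B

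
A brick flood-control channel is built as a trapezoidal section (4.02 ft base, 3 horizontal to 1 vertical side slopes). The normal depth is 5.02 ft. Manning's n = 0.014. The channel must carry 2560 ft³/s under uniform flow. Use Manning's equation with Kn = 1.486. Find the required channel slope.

S = 0.0171

With bottom width b = 4.02 ft and side slope z = 3: A = (b + zy)y = (4.02 + 3×5.02)×5.02 = 95.78 ft²; P = b + 2y√(1+z²) = 4.02 + 2×5.02×3.162 = 35.77 ft.
Hydraulic radius R = A/P = 95.78/35.77 = 2.678 ft.
From Manning's equation, S = [nQ / (1.486 A R^(2/3))]² = [0.014 × 2560 / (1.486 × 95.78 × 2.678^(2/3))]² = 0.0171.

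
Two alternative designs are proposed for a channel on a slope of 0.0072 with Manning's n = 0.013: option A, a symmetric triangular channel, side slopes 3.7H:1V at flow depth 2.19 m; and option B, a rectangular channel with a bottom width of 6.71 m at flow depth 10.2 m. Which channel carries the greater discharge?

channel B

Channel A: For a triangular section with side slope z = 3.7: A = zy² = 3.7×2.19² = 17.75 m²; P = 2y√(1+z²) = 2×2.19×3.833 = 16.79 m. Hydraulic radius R = A/P = 17.75/16.79 = 1.057 m. Q_A = (1/0.013)·17.75·1.057^(2/3)·√0.0072 = 120.2 m³/s.
Channel B: Flow area A = b·y = 6.71 × 10.2 = 68.44 m². Wetted perimeter P = b + 2y = 6.71 + 2×10.2 = 27.11 m. Hydraulic radius R = A/P = 68.44/27.11 = 2.525 m. Q_B = (1/0.013)·68.44·2.525^(2/3)·√0.0072 = 828.3 m³/s.
Q_A = 120.2 m³/s vs Q_B = 828.3 m³/s, so channel B carries more.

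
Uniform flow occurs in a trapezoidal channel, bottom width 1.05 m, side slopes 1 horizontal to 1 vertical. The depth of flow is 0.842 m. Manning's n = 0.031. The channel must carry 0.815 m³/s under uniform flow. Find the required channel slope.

S = 0.0007

With bottom width b = 1.05 m and side slope z = 1: A = (b + zy)y = (1.05 + 1×0.842)×0.842 = 1.593 m²; P = b + 2y√(1+z²) = 1.05 + 2×0.842×1.414 = 3.432 m.
Hydraulic radius R = A/P = 1.593/3.432 = 0.4642 m.
From Manning's equation, S = [nQ / (1 A R^(2/3))]² = [0.031 × 0.815 / (1 × 1.593 × 0.4642^(2/3))]² = 0.0007.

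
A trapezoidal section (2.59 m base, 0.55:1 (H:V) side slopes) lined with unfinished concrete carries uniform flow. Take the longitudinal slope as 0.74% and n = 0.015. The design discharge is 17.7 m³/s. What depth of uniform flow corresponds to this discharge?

Manning's equation rearranged: A R^(2/3) = nQ / (1·√S) = 0.015 × 17.7 / (√0.0074) = 3.086.
Try y = 1.45 m: A R^(2/3) = 4.347 — too large.
Try y = 1.18 m: A R^(2/3) = 3.08 — ≈ 3.086.

y_n = 1.18 m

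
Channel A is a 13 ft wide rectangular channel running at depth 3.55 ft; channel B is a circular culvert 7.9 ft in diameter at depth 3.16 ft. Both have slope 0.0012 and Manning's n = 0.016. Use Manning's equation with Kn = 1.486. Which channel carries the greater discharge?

Channel A: Flow area A = b·y = 13 × 3.55 = 46.15 ft². Wetted perimeter P = b + 2y = 13 + 2×3.55 = 20.1 ft. Hydraulic radius R = A/P = 46.15/20.1 = 2.296 ft. Q_A = (1.486/0.016)·46.15·2.296^(2/3)·√0.0012 = 258.4 ft³/s.
Channel B: For a circular section of diameter D = 7.9 ft at depth y = 3.16 ft, the central angle is θ = 2 arccos(1 − 2y/D) = 2.739 rad. Then A = (D²/8)(θ − sin θ) = 18.31 ft² and P = Dθ/2 = 10.82 ft. Hydraulic radius R = A/P = 18.31/10.82 = 1.692 ft. Q_B = (1.486/0.016)·18.31·1.692^(2/3)·√0.0012 = 83.66 ft³/s.
Q_A = 258.4 ft³/s vs Q_B = 83.66 ft³/s, so channel A carries more.

channel A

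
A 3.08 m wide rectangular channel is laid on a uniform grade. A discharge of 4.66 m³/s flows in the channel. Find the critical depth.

For a rectangular channel, critical depth y_c = (q²/g)^(1/3) where q = Q/b = 4.66/3.08 = 1.513 m²/s.
So y_c = (1.513²/9.81)^(1/3) = 0.616 m.

y_c = 0.616 m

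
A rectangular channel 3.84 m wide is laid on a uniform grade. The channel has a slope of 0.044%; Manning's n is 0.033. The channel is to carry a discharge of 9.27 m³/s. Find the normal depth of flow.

Manning's equation rearranged: A R^(2/3) = nQ / (1·√S) = 0.033 × 9.27 / (√0.00044) = 14.58.
At y = 3.71 m: A R^(2/3) = 16.67 — high.
At y = 2.5 m: A R^(2/3) = 10.14 — low.
At y = 3.33 m: A R^(2/3) = 14.58 — matches.

y_n = 3.33 m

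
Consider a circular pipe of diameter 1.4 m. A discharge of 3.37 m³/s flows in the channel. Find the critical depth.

At critical depth, Q² T / (g A³) = 1, i.e. A³/T = Q²/g = 3.37²/9.81 = 1.158.
Trying y = 0.676 m: A³/T = 0.2851 — low.
Trying y = 1.13 m: A³/T = 2.136 — high.
Trying y = 0.974 m: A³/T = 1.16 — matches.

y_c = 0.974 m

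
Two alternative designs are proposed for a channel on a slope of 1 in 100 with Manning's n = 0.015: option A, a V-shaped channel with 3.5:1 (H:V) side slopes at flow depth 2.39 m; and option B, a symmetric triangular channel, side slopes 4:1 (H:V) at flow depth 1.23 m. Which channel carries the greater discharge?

Channel A: For a triangular section with side slope z = 3.5: A = zy² = 3.5×2.39² = 19.99 m²; P = 2y√(1+z²) = 2×2.39×3.64 = 17.4 m. Hydraulic radius R = A/P = 19.99/17.4 = 1.149 m. Q_A = (1/0.015)·19.99·1.149^(2/3)·√0.01 = 146.2 m³/s.
Channel B: For a triangular section with side slope z = 4: A = zy² = 4×1.23² = 6.052 m²; P = 2y√(1+z²) = 2×1.23×4.123 = 10.14 m. Hydraulic radius R = A/P = 6.052/10.14 = 0.5966 m. Q_B = (1/0.015)·6.052·0.5966^(2/3)·√0.01 = 28.59 m³/s.
Q_A = 146.2 m³/s vs Q_B = 28.59 m³/s, so channel A carries more.

channel A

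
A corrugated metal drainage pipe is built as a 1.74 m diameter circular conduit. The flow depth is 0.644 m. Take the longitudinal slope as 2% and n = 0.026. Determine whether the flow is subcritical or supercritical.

For a circular section of diameter D = 1.74 m at depth y = 0.644 m, the central angle is θ = 2 arccos(1 − 2y/D) = 2.616 rad. Then A = (D²/8)(θ − sin θ) = 0.8002 m² and P = Dθ/2 = 2.276 m.
Hydraulic radius R = A/P = 0.8002/2.276 = 0.3516 m.
V = (1/n) R^(2/3) √S = (1/0.026) × 0.3516^(2/3) × √0.02 = 2.709 m/s. Hydraulic depth D_h = A/T = 0.8002/1.68 = 0.4762 m.
Froude number Fr = V/√(g·D_h) = 2.709/√(9.81×0.4762) = 1.25, which is greater than 1, so the flow is supercritical.

supercritical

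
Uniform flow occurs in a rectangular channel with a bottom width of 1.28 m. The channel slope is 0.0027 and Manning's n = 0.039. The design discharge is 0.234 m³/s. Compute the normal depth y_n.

y_n = 0.364 m

Manning's equation rearranged: A R^(2/3) = nQ / (1·√S) = 0.039 × 0.234 / (√0.0027) = 0.1756.
Trying y = 0.323 m: A R^(2/3) = 0.1482 — low.
Trying y = 0.406 m: A R^(2/3) = 0.2054 — high.
Trying y = 0.364 m: A R^(2/3) = 0.1759 — close enough.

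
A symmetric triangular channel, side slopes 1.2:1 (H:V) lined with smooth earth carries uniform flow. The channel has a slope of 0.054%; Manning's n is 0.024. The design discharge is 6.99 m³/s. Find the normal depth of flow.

y_n = 2.49 m

Manning's equation rearranged: A R^(2/3) = nQ / (1·√S) = 0.024 × 6.99 / (√0.00054) = 7.219.
At y = 1.86 m: A R^(2/3) = 3.318 — low.
At y = 2.78 m: A R^(2/3) = 9.689 — high.
At y = 2.49 m: A R^(2/3) = 7.222 — matches.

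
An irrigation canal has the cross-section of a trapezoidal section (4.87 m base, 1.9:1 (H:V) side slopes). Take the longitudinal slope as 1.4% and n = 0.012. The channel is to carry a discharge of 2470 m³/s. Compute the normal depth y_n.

Manning's equation rearranged: A R^(2/3) = nQ / (1·√S) = 0.012 × 2470 / (√0.014) = 250.5.
Try y = 7.9 m: A R^(2/3) = 398.9 — over.
Try y = 5.45 m: A R^(2/3) = 170.1 — short.
Try y = 6.46 m: A R^(2/3) = 250.2 — close enough.

y_n = 6.46 m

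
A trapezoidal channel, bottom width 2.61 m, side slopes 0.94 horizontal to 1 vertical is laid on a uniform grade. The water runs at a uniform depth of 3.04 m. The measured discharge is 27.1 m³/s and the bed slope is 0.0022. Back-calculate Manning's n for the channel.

With bottom width b = 2.61 m and side slope z = 0.94: A = (b + zy)y = (2.61 + 0.94×3.04)×3.04 = 16.62 m²; P = b + 2y√(1+z²) = 2.61 + 2×3.04×1.372 = 10.95 m.
Hydraulic radius R = A/P = 16.62/10.95 = 1.517 m.
Rearranging Manning's equation: n = (1/Q) A R^(2/3) S^(1/2) = (1/27.1) × 16.62 × 1.517^(2/3) × √0.0022 = 0.038.

n = 0.038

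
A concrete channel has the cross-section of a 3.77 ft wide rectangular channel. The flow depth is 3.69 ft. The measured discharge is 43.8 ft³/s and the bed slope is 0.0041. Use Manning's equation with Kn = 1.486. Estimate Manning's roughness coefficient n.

n = 0.035

Flow area A = b·y = 3.77 × 3.69 = 13.91 ft². Wetted perimeter P = b + 2y = 3.77 + 2×3.69 = 11.15 ft.
Hydraulic radius R = A/P = 13.91/11.15 = 1.248 ft.
Rearranging Manning's equation: n = (1.486/Q) A R^(2/3) S^(1/2) = (1.486/43.8) × 13.91 × 1.248^(2/3) × √0.0041 = 0.035.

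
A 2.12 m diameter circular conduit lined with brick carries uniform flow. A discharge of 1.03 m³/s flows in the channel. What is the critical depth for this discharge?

At critical depth, Q² T / (g A³) = 1, i.e. A³/T = Q²/g = 1.03²/9.81 = 0.1081.
At y = 0.57 m: A³/T = 0.2376 — too large.
At y = 0.466 m: A³/T = 0.1083 — ≈ 0.1081.

y_c = 0.466 m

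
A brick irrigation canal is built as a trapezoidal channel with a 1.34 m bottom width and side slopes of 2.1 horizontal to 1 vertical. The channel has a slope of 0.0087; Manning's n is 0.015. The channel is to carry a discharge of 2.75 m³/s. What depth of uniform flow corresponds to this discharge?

y_n = 0.441 m

Manning's equation rearranged: A R^(2/3) = nQ / (1·√S) = 0.015 × 2.75 / (√0.0087) = 0.4422.
At y = 0.375 m: A R^(2/3) = 0.3239 — low.
At y = 0.441 m: A R^(2/3) = 0.4425 — matches.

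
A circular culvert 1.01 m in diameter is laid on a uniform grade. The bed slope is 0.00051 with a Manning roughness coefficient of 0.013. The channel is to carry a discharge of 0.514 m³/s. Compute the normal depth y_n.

y_n = 0.767 m

Manning's equation rearranged: A R^(2/3) = nQ / (1·√S) = 0.013 × 0.514 / (√0.00051) = 0.2959.
Try y = 0.939 m: A R^(2/3) = 0.3441 — high.
Try y = 0.608 m: A R^(2/3) = 0.2161 — low.
Try y = 0.767 m: A R^(2/3) = 0.2961 — close enough.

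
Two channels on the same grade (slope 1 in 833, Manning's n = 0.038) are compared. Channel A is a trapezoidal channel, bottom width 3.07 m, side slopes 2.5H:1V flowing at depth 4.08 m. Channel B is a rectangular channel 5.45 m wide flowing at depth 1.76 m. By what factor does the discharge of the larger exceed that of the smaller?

Channel A: With bottom width b = 3.07 m and side slope z = 2.5: A = (b + zy)y = (3.07 + 2.5×4.08)×4.08 = 54.14 m²; P = b + 2y√(1+z²) = 3.07 + 2×4.08×2.693 = 25.04 m. Hydraulic radius R = A/P = 54.14/25.04 = 2.162 m. Q_A = (1/0.038)·54.14·2.162^(2/3)·√0.0012 = 82.54 m³/s.
Channel B: Flow area A = b·y = 5.45 × 1.76 = 9.592 m². Wetted perimeter P = b + 2y = 5.45 + 2×1.76 = 8.97 m. Hydraulic radius R = A/P = 9.592/8.97 = 1.069 m. Q_B = (1/0.038)·9.592·1.069^(2/3)·√0.0012 = 9.146 m³/s.
The larger discharge is 82.54 m³/s and the smaller is 9.146 m³/s; the ratio is 9.03.

9.03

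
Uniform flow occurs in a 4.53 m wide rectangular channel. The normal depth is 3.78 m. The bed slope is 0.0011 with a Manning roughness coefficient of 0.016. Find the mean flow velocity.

V = 2.61 m/s

Flow area A = b·y = 4.53 × 3.78 = 17.12 m². Wetted perimeter P = b + 2y = 4.53 + 2×3.78 = 12.09 m.
Hydraulic radius R = A/P = 17.12/12.09 = 1.416 m.
From Manning's equation, V = (1/n) R^(2/3) S^(1/2) = (1/0.016) × 1.416^(2/3) × 0.0011^(1/2) = 2.61 m/s.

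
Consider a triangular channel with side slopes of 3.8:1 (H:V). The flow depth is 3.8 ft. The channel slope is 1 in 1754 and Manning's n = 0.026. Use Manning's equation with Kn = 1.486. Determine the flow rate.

For a triangular section with side slope z = 3.8: A = zy² = 3.8×3.8² = 54.87 ft²; P = 2y√(1+z²) = 2×3.8×3.929 = 29.86 ft.
Hydraulic radius R = A/P = 54.87/29.86 = 1.837 ft.
Manning's equation: Q = (1.486/n) A R^(2/3) S^(1/2) = (1.486/0.026) × 54.87 × 1.837^(2/3) × 0.0005701^(1/2) = 112 ft³/s.

Q = 112 ft³/s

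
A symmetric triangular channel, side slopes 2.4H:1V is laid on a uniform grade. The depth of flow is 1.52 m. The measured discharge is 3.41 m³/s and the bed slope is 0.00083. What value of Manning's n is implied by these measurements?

n = 0.037

For a triangular section with side slope z = 2.4: A = zy² = 2.4×1.52² = 5.545 m²; P = 2y√(1+z²) = 2×1.52×2.6 = 7.904 m.
Hydraulic radius R = A/P = 5.545/7.904 = 0.7015 m.
Rearranging Manning's equation: n = (1/Q) A R^(2/3) S^(1/2) = (1/3.41) × 5.545 × 0.7015^(2/3) × √0.00083 = 0.037.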